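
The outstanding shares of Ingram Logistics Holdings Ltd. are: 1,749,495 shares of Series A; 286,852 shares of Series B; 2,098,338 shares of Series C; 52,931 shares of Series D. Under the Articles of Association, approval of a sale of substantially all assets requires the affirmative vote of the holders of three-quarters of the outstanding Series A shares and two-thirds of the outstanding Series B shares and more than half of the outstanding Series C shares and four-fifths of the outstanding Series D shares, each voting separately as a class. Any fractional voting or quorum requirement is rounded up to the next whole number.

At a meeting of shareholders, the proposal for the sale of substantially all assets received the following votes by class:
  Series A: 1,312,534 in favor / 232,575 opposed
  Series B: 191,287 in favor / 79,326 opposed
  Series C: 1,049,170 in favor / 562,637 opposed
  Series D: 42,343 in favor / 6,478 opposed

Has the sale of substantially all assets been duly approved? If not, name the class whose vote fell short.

Series A: 3/4 of 1749495 = 1312121.25, rounded up to 1312122; 1,312,122 required, 1,312,534 in favor — approved.
Series B: 2/3 of 286852 = 191234.67, rounded up to 191235; 191,235 required, 191,287 in favor — approved.
Series C: a majority of 2098338 is 1049170; 1,049,170 required, 1,049,170 in favor — approved.
Series D: 4/5 of 52931 = 42344.80, rounded up to 42345; 42,345 required, 42,343 in favor — not approved.

Not approved — the Series D shares did not give the required vote.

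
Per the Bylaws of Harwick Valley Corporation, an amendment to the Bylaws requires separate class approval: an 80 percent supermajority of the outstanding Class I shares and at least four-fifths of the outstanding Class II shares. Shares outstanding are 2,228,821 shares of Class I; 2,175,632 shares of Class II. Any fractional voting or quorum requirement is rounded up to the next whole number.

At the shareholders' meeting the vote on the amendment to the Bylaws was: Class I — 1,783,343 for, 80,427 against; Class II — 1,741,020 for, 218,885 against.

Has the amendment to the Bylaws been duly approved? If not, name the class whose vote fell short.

Class I: 4/5 of 2228821 = 1783056.80, rounded up to 1783057; 1,783,057 required, 1,783,343 in favor — approved.
Class II: 4/5 of 2175632 = 1740505.60, rounded up to 1740506; 1,740,506 required, 1,741,020 in favor — approved.

Approved — every class gave the required vote.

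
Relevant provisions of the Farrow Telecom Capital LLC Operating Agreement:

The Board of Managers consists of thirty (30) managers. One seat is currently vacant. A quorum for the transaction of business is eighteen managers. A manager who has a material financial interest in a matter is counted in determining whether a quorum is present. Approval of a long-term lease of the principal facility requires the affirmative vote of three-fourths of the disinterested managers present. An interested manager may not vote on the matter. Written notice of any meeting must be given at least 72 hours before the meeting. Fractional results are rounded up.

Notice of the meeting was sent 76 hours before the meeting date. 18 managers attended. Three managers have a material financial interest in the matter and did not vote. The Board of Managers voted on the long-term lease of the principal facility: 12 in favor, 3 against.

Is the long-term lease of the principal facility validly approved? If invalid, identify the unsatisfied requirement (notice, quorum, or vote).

Notice: 76 hours given; 72 required (76 ≥ 72). Satisfied.
Quorum: 18 present (interested managers count toward quorum); quorum is 18. Satisfied.
Vote: the long-term lease of the principal facility requires three-fourths of the disinterested managers present (18 − 3 = 15). 3/4 of 15 = 11.25, rounded up to 12, so 12 affirmative votes are needed; 12 voted in favor. Satisfied.

Valid — all requirements satisfied.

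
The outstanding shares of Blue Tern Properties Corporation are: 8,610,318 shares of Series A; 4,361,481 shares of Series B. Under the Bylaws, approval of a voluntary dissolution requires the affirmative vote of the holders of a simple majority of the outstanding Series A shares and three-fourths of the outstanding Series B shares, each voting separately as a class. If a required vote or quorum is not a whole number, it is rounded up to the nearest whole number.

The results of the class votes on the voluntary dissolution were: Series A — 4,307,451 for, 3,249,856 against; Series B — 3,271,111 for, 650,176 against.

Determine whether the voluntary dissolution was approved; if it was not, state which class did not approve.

Series A: a majority of 8610318 is 4305160; 4,305,160 required, 4,307,451 in favor — approved.
Series B: 3/4 of 4361481 = 3271110.75, rounded up to 3271111; 3,271,111 required, 3,271,111 in favor — approved.

Approved — every class gave the required vote.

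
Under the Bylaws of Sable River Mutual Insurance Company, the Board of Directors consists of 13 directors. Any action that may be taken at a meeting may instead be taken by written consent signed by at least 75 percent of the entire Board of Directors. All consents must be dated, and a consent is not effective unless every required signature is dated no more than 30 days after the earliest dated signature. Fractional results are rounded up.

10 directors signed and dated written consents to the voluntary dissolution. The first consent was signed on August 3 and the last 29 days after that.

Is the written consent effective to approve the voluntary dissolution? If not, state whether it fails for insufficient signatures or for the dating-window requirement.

Effective — both the signature and dating-window requirements are satisfied.

Signatures required: at least 75 percent of 13 — 3/4 of 13 = 9.75, rounded up to 10, so 10 needed; 10 signed. Sufficient.
Dating window: the latest signature is 29 days after the earliest; the limit is 30 days. Within the window.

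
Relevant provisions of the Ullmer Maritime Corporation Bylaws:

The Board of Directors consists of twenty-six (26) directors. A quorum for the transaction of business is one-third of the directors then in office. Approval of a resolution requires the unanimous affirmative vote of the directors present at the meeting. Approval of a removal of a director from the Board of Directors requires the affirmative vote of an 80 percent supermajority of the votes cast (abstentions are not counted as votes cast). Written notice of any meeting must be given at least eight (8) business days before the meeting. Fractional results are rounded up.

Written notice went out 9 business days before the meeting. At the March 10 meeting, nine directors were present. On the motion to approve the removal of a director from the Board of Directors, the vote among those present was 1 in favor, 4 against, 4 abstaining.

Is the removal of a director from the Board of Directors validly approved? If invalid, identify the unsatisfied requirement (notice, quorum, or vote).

Invalid — vote requirement not satisfied.

Notice: 9 business days given; 8 required (9 ≥ 8). Satisfied.
Quorum: 9 present; quorum is 9. Satisfied.
Vote: the removal of a director from the Board of Directors requires four-fifths of the votes cast (9 present − 4 abstaining = 5). 4/5 of 5 = 4, so 4 affirmative votes are needed; 1 voted in favor. Not satisfied.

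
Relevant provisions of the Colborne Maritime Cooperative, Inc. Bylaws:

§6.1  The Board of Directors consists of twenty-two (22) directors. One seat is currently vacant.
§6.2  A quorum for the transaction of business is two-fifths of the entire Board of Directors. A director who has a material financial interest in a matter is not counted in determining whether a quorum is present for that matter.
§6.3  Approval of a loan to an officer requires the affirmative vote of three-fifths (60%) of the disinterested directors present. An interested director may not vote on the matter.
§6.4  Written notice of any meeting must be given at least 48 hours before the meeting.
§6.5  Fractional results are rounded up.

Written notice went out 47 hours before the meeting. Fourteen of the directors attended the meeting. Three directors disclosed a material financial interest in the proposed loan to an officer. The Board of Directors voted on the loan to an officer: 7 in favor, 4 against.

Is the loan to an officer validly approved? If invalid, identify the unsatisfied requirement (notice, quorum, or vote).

Notice: 47 hours given; 48 required (47 < 48). Not satisfied.
Quorum: 14 present, but the 3 interested directors do not count, leaving 11. Quorum is 9. Satisfied.
Vote: the loan to an officer requires three-fifths of the disinterested directors present (14 − 3 = 11). 3/5 of 11 = 6.60, rounded up to 7, so 7 affirmative votes are needed; 7 voted in favor. Satisfied.

Invalid — notice requirement not satisfied.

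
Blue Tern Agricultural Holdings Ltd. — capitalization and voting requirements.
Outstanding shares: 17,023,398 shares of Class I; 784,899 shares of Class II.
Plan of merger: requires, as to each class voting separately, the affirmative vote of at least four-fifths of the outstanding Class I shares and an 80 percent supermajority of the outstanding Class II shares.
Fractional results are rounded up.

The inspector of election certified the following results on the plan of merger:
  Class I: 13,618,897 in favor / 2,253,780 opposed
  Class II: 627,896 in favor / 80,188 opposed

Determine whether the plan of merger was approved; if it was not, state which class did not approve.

Class I: 4/5 of 17023398 = 13618718.40, rounded up to 13618719; 13,618,719 required, 13,618,897 in favor — approved.
Class II: 4/5 of 784899 = 627919.20, rounded up to 627920; 627,920 required, 627,896 in favor — not approved.

Not approved — the Class II shares did not give the required vote.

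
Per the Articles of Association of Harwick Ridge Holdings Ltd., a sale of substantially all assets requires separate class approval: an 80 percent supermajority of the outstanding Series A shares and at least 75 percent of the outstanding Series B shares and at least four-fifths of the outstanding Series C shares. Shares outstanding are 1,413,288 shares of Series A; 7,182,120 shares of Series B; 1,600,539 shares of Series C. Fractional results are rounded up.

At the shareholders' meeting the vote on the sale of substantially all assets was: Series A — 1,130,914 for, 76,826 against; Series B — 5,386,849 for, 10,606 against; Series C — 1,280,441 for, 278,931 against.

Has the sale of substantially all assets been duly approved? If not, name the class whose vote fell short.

Approved — every class gave the required vote.

Series A: 4/5 of 1413288 = 1130630.40, rounded up to 1130631; 1,130,631 required, 1,130,914 in favor — approved.
Series B: 3/4 of 7182120 = 5386590; 5,386,590 required, 5,386,849 in favor — approved.
Series C: 4/5 of 1600539 = 1280431.20, rounded up to 1280432; 1,280,432 required, 1,280,441 in favor — approved.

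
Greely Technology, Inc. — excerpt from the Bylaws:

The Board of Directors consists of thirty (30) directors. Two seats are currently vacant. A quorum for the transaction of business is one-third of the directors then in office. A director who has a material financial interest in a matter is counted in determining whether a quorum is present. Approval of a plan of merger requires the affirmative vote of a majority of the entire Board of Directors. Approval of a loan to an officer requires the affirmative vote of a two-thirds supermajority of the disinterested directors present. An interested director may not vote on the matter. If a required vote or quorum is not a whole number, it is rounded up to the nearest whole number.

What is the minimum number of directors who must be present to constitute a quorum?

10

1/3 of 28 = 9.33, rounded up to 10.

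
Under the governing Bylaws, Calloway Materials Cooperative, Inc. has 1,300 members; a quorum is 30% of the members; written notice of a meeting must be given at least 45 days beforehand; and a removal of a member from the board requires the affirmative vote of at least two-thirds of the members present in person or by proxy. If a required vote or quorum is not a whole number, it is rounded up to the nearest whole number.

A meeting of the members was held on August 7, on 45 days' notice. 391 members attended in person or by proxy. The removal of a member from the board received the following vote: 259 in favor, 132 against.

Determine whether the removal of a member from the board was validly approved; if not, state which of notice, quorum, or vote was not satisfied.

Notice: 45 days given; 45 required. Satisfied.
Quorum: 30% of 1,300 = 390; 391 present. Satisfied.
Vote: requires two-thirds of those present (391); 2/3 of 391 = 260.67, rounded up to 261, so 261 needed; 259 in favor. Not satisfied.

Invalid — vote requirement not satisfied.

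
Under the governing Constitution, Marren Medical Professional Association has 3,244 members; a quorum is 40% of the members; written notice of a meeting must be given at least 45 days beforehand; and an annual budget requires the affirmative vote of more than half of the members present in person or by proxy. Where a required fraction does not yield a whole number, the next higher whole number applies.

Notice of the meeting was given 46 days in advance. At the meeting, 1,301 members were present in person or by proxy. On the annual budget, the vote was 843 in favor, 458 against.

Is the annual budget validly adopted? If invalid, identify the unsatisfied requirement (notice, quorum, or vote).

Valid — all requirements satisfied.

Notice: 46 days given; 45 required. Satisfied.
Quorum: 40% of 3,244 = 1,297.60, rounded up to 1,298; 1,301 present. Satisfied.
Vote: requires a majority of those present (1,301); a majority of 1301 is 651, so 651 needed; 843 in favor. Satisfied.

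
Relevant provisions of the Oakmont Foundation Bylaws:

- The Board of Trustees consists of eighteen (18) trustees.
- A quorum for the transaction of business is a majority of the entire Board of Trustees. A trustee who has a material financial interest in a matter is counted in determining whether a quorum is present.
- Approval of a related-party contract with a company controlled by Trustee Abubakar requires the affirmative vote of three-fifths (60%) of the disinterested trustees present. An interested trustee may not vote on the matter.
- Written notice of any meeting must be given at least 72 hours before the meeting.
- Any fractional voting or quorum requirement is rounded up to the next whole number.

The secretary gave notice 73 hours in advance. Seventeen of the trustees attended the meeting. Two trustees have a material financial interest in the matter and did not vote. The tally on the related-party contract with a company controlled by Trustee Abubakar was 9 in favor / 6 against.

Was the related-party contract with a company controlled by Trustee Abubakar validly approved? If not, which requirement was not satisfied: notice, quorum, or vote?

Valid — all requirements satisfied.

Notice: 73 hours given; 72 required (73 ≥ 72). Satisfied.
Quorum: 17 present (interested trustees count toward quorum); quorum is 10. Satisfied.
Vote: the related-party contract with a company controlled by Trustee Abubakar requires three-fifths of the disinterested trustees present (17 − 2 = 15). 3/5 of 15 = 9, so 9 affirmative votes are needed; 9 voted in favor. Satisfied.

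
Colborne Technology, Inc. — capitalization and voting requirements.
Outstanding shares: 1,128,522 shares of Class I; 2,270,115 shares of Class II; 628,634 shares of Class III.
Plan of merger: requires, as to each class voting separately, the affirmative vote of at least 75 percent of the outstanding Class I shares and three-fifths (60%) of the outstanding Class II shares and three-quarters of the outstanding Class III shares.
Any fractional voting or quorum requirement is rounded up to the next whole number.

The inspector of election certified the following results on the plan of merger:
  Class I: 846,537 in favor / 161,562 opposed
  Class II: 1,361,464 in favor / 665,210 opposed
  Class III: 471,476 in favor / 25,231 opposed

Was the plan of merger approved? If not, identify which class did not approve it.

Class I: 3/4 of 1128522 = 846391.50, rounded up to 846392; 846,392 required, 846,537 in favor — approved.
Class II: 3/5 of 2270115 = 1362069; 1,362,069 required, 1,361,464 in favor — not approved.
Class III: 3/4 of 628634 = 471475.50, rounded up to 471476; 471,476 required, 471,476 in favor — approved.

Not approved — the Class II shares did not give the required vote.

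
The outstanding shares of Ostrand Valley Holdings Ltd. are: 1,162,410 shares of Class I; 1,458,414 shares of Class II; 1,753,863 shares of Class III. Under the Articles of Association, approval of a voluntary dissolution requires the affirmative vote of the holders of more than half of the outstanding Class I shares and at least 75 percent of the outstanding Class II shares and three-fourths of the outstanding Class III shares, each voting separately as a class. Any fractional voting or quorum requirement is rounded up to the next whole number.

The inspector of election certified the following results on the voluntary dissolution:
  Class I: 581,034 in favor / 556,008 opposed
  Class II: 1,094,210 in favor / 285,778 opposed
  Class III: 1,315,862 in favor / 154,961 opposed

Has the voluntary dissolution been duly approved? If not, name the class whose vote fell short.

Class I: a majority of 1162410 is 581206; 581,206 required, 581,034 in favor — not approved.
Class II: 3/4 of 1458414 = 1093810.50, rounded up to 1093811; 1,093,811 required, 1,094,210 in favor — approved.
Class III: 3/4 of 1753863 = 1315397.25, rounded up to 1315398; 1,315,398 required, 1,315,862 in favor — approved.

Not approved — the Class I shares did not give the required vote.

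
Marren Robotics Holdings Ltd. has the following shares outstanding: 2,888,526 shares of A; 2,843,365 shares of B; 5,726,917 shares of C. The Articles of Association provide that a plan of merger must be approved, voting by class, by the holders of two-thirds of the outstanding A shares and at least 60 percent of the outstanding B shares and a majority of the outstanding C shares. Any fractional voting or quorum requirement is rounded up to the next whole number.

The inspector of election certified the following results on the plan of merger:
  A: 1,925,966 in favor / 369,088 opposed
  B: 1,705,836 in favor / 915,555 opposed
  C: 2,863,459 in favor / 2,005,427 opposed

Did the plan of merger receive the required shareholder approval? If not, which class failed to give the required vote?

Not approved — the B shares did not give the required vote.

A: 2/3 of 2888526 = 1925684; 1,925,684 required, 1,925,966 in favor — approved.
B: 3/5 of 2843365 = 1706019; 1,706,019 required, 1,705,836 in favor — not approved.
C: a majority of 5726917 is 2863459; 2,863,459 required, 2,863,459 in favor — approved.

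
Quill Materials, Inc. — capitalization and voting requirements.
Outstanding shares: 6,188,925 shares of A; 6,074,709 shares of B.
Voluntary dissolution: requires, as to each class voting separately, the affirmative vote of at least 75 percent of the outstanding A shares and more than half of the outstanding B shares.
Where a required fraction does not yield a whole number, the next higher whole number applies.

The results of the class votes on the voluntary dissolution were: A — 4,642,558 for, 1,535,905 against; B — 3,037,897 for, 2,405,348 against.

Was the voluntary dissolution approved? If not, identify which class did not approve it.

A: 3/4 of 6188925 = 4641693.75, rounded up to 4641694; 4,641,694 required, 4,642,558 in favor — approved.
B: a majority of 6074709 is 3037355; 3,037,355 required, 3,037,897 in favor — approved.

Approved — every class gave the required vote.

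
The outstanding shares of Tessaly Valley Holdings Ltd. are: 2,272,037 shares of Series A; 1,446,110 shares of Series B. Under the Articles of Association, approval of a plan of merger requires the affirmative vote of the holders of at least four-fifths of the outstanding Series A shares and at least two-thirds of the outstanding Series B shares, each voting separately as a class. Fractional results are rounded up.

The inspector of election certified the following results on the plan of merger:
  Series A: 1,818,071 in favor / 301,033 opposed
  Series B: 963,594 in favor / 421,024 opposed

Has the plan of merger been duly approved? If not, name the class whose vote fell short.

Series A: 4/5 of 2272037 = 1817629.60, rounded up to 1817630; 1,817,630 required, 1,818,071 in favor — approved.
Series B: 2/3 of 1446110 = 964073.33, rounded up to 964074; 964,074 required, 963,594 in favor — not approved.

Not approved — the Series B shares did not give the required vote.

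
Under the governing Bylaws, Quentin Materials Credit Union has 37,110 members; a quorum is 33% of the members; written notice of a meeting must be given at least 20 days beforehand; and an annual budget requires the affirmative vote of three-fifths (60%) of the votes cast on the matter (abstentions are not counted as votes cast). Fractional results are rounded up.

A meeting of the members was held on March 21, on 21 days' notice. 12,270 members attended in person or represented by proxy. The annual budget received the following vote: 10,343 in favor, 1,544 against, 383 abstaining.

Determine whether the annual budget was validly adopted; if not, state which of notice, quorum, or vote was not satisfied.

Valid — all requirements satisfied.

Notice: 21 days given; 20 required. Satisfied.
Quorum: 33% of 37,110 = 12,246.30, rounded up to 12,247; 12,270 present. Satisfied.
Vote: requires three-fifths of the votes cast (12,270 − 383 abstaining = 11,887); 3/5 of 11887 = 7132.20, rounded up to 7133, so 7,133 needed; 10,343 in favor. Satisfied.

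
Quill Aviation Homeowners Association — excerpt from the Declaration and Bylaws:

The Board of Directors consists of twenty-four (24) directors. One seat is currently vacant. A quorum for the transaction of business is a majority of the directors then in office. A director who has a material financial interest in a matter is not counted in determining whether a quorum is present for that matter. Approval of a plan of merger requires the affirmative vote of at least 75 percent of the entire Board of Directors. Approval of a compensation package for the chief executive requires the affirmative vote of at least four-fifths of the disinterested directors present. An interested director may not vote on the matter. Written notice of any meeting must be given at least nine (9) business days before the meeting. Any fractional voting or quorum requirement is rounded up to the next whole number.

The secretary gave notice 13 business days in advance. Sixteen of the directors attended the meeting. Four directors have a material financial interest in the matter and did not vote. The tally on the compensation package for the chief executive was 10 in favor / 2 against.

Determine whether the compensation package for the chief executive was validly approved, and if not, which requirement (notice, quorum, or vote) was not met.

Notice: 13 business days given; 9 required (13 ≥ 9). Satisfied.
Quorum: 16 present, but the 4 interested directors do not count, leaving 12. Quorum is 12. Satisfied.
Vote: the compensation package for the chief executive requires four-fifths of the disinterested directors present (16 − 4 = 12). 4/5 of 12 = 9.60, rounded up to 10, so 10 affirmative votes are needed; 10 voted in favor. Satisfied.

Valid — all requirements satisfied.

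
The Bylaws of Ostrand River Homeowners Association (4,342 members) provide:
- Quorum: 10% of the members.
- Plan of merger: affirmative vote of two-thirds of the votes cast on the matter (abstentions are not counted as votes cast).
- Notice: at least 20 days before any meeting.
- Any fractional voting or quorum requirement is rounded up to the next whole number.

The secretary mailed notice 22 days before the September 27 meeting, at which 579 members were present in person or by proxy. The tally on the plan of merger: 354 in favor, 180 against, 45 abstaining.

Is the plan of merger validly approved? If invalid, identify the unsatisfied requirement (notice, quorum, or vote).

Notice: 22 days given; 20 required. Satisfied.
Quorum: 10% of 4,342 = 434.20, rounded up to 435; 579 present. Satisfied.
Vote: requires two-thirds of the votes cast (579 − 45 abstaining = 534); 2/3 of 534 = 356, so 356 needed; 354 in favor. Not satisfied.

Invalid — vote requirement not satisfied.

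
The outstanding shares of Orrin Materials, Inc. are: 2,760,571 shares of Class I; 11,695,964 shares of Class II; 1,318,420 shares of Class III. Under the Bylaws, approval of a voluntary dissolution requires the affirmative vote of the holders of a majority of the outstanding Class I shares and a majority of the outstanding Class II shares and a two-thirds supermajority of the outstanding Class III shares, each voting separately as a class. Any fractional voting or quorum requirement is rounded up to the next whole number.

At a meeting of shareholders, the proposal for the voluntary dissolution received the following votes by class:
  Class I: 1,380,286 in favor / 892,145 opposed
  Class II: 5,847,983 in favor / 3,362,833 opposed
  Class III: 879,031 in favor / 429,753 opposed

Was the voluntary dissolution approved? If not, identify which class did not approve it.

Class I: a majority of 2760571 is 1380286; 1,380,286 required, 1,380,286 in favor — approved.
Class II: a majority of 11695964 is 5847983; 5,847,983 required, 5,847,983 in favor — approved.
Class III: 2/3 of 1318420 = 878946.67, rounded up to 878947; 878,947 required, 879,031 in favor — approved.

Approved — every class gave the required vote.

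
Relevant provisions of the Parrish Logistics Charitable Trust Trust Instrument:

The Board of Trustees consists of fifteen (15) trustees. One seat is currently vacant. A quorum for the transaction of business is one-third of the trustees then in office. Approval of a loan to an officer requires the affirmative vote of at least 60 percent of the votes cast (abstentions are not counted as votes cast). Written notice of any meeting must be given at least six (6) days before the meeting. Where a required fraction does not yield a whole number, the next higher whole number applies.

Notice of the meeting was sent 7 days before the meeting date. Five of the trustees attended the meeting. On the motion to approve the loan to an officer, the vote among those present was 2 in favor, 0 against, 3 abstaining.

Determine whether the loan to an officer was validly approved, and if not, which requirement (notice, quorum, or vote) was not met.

Valid — all requirements satisfied.

Notice: 7 days given; 6 required (7 ≥ 6). Satisfied.
Quorum: 5 present; quorum is 5. Satisfied.
Vote: the loan to an officer requires three-fifths of the votes cast (5 present − 3 abstaining = 2). 3/5 of 2 = 1.20, rounded up to 2, so 2 affirmative votes are needed; 2 voted in favor. Satisfied.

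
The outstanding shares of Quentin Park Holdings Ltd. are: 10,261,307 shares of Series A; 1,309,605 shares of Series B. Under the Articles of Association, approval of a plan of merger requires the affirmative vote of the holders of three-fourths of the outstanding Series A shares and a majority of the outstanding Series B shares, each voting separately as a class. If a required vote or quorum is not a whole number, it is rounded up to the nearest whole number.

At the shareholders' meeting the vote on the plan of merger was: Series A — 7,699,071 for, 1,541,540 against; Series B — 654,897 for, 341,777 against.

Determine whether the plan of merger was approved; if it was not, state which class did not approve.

Series A: 3/4 of 10261307 = 7695980.25, rounded up to 7695981; 7,695,981 required, 7,699,071 in favor — approved.
Series B: a majority of 1309605 is 654803; 654,803 required, 654,897 in favor — approved.

Approved — every class gave the required vote.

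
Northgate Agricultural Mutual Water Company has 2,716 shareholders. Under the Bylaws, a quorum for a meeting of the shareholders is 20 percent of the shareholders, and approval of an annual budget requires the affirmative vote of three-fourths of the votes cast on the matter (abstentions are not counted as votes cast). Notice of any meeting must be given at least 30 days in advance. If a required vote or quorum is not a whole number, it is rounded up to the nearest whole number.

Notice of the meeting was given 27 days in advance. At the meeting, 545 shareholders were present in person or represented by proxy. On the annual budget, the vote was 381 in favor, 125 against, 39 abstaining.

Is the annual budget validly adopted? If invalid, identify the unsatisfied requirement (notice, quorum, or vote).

Invalid — notice requirement not satisfied.

Notice: 27 days given; 30 required. Not satisfied.
Quorum: 20% of 2,716 = 543.20, rounded up to 544; 545 present. Satisfied.
Vote: requires three-fourths of the votes cast (545 − 39 abstaining = 506); 3/4 of 506 = 379.50, rounded up to 380, so 380 needed; 381 in favor. Satisfied.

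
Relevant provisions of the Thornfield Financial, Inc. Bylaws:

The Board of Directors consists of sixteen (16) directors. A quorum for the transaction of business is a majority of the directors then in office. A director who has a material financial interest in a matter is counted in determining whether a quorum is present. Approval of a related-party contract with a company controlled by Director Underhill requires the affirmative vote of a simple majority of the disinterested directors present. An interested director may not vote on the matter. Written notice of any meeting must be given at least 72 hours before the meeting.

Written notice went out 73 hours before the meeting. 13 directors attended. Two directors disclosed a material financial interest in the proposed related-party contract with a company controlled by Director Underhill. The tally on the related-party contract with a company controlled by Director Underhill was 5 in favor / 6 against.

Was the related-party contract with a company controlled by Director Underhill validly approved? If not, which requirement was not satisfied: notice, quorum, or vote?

Invalid — vote requirement not satisfied.

Notice: 73 hours given; 72 required (73 ≥ 72). Satisfied.
Quorum: 13 present (interested directors count toward quorum); quorum is 9. Satisfied.
Vote: the related-party contract with a company controlled by Director Underhill requires a majority of the disinterested directors present (13 − 2 = 11). A majority of 11 is 6, so 6 affirmative votes are needed; 5 voted in favor. Not satisfied.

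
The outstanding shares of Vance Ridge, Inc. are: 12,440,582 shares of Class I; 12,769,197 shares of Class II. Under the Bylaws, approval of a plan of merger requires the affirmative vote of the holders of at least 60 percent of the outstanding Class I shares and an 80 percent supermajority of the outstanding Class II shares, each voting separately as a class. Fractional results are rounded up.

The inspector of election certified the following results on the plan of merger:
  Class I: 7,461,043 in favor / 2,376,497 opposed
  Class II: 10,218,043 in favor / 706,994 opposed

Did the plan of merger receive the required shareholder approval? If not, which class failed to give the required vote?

Not approved — the Class I shares did not give the required vote.

Class I: 3/5 of 12440582 = 7464349.20, rounded up to 7464350; 7,464,350 required, 7,461,043 in favor — not approved.
Class II: 4/5 of 12769197 = 10215357.60, rounded up to 10215358; 10,215,358 required, 10,218,043 in favor — approved.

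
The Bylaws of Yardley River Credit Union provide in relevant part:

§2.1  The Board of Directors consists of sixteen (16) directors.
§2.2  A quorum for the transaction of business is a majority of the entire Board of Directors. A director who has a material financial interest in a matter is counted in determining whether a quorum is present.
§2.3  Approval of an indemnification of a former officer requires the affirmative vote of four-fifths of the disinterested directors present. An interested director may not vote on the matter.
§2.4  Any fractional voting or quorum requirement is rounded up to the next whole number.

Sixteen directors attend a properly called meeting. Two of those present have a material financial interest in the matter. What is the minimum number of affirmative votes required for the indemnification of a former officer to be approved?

12

The indemnification of a former officer requires four-fifths of the disinterested directors present (16 − 2 = 14).
4/5 of 14 = 11.20, rounded up to 12.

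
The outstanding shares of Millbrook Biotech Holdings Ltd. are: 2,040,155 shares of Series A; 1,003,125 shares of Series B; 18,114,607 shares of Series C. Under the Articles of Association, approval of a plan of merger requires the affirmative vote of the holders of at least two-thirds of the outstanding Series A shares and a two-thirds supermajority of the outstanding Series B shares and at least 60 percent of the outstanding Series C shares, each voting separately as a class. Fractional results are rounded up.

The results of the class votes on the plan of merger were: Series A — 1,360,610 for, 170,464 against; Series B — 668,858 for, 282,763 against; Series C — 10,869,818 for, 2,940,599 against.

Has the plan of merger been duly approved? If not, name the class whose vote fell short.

Approved — every class gave the required vote.

Series A: 2/3 of 2040155 = 1360103.33, rounded up to 1360104; 1,360,104 required, 1,360,610 in favor — approved.
Series B: 2/3 of 1003125 = 668750; 668,750 required, 668,858 in favor — approved.
Series C: 3/5 of 18114607 = 10868764.20, rounded up to 10868765; 10,868,765 required, 10,869,818 in favor — approved.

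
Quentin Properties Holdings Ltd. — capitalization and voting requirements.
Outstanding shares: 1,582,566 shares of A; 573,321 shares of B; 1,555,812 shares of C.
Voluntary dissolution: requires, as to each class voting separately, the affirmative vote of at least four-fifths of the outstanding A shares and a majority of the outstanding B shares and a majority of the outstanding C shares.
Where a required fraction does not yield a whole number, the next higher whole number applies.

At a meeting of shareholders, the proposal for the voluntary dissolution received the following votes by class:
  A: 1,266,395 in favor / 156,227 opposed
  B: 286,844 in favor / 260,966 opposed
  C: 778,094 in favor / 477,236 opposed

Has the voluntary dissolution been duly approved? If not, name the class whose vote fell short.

A: 4/5 of 1582566 = 1266052.80, rounded up to 1266053; 1,266,053 required, 1,266,395 in favor — approved.
B: a majority of 573321 is 286661; 286,661 required, 286,844 in favor — approved.
C: a majority of 1555812 is 777907; 777,907 required, 778,094 in favor — approved.

Approved — every class gave the required vote.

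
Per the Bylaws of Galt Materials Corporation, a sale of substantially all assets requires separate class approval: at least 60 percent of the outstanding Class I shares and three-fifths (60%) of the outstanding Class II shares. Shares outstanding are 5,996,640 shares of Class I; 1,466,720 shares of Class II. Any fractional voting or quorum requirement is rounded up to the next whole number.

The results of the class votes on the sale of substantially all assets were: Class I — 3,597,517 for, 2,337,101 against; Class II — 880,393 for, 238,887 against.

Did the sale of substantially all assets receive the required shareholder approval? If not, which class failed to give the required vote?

Class I: 3/5 of 5996640 = 3597984; 3,597,984 required, 3,597,517 in favor — not approved.
Class II: 3/5 of 1466720 = 880032; 880,032 required, 880,393 in favor — approved.

Not approved — the Class I shares did not give the required vote.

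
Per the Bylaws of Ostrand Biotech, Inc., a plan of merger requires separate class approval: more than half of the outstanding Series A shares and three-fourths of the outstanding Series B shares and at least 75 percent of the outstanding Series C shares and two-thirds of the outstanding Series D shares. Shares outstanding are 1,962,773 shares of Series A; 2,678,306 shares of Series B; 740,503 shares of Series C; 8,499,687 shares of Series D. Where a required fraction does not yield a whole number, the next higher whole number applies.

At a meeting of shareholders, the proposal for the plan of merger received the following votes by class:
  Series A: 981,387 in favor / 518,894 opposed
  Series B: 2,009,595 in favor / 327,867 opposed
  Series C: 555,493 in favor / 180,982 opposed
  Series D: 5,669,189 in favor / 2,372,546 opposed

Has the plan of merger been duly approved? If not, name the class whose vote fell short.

Approved — every class gave the required vote.

Series A: a majority of 1962773 is 981387; 981,387 required, 981,387 in favor — approved.
Series B: 3/4 of 2678306 = 2008729.50, rounded up to 2008730; 2,008,730 required, 2,009,595 in favor — approved.
Series C: 3/4 of 740503 = 555377.25, rounded up to 555378; 555,378 required, 555,493 in favor — approved.
Series D: 2/3 of 8499687 = 5666458; 5,666,458 required, 5,669,189 in favor — approved.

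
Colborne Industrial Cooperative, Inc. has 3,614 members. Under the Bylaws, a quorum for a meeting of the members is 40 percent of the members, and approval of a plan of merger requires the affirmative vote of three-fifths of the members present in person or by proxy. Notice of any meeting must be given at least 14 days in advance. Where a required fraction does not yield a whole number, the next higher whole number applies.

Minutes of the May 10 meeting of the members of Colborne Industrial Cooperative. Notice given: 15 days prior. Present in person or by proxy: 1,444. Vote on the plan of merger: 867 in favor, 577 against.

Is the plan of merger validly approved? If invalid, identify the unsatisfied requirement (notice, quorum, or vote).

Invalid — quorum requirement not satisfied.

Notice: 15 days given; 14 required. Satisfied.
Quorum: 40% of 3,614 = 1,445.60, rounded up to 1,446; 1,444 present. Not satisfied.
Vote: requires three-fifths of those present (1,444); 3/5 of 1444 = 866.40, rounded up to 867, so 867 needed; 867 in favor. Satisfied.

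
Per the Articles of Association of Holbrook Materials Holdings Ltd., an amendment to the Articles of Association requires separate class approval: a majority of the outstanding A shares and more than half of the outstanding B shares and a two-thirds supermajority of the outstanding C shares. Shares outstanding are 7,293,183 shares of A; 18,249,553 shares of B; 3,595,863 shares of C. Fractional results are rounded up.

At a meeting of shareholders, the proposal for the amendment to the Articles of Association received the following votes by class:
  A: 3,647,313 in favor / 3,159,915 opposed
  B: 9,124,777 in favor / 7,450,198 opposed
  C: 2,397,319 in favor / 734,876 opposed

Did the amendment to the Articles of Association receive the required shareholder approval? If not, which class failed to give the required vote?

A: a majority of 7293183 is 3646592; 3,646,592 required, 3,647,313 in favor — approved.
B: a majority of 18249553 is 9124777; 9,124,777 required, 9,124,777 in favor — approved.
C: 2/3 of 3595863 = 2397242; 2,397,242 required, 2,397,319 in favor — approved.

Approved — every class gave the required vote.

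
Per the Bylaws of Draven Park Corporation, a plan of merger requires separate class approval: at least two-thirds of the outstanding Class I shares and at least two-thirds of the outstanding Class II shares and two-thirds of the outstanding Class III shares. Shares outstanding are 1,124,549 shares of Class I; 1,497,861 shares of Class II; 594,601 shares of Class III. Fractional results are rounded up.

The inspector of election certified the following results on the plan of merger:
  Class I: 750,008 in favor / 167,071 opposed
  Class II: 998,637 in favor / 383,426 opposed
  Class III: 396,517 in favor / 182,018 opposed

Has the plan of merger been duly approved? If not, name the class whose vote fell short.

Approved — every class gave the required vote.

Class I: 2/3 of 1124549 = 749699.33, rounded up to 749700; 749,700 required, 750,008 in favor — approved.
Class II: 2/3 of 1497861 = 998574; 998,574 required, 998,637 in favor — approved.
Class III: 2/3 of 594601 = 396400.67, rounded up to 396401; 396,401 required, 396,517 in favor — approved.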